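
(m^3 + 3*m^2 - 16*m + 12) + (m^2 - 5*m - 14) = m^3 + 4*m^2 - 21*m - 2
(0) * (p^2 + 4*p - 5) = 0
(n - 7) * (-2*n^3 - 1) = -2*n^4 + 14*n^3 - n + 7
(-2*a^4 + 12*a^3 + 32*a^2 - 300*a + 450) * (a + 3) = -2*a^5 + 6*a^4 + 68*a^3 - 204*a^2 - 450*a + 1350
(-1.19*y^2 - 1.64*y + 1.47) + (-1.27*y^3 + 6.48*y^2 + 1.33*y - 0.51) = -1.27*y^3 + 5.29*y^2 - 0.31*y + 0.96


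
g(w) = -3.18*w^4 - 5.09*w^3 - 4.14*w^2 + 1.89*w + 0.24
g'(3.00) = -503.82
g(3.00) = -426.36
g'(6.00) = -3345.03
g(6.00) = -5358.18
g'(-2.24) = 86.78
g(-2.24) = -47.62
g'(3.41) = -708.28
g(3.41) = -673.26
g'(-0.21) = 3.07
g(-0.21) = -0.30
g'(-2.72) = 167.41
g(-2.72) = -107.16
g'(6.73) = -4622.78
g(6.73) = -8249.69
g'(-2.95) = 219.98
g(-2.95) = -151.52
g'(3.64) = -844.04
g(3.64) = -851.47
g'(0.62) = -12.14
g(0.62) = -1.86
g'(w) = -12.72*w^3 - 15.27*w^2 - 8.28*w + 1.89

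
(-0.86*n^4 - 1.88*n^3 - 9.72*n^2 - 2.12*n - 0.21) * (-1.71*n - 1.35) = 1.4706*n^5 + 4.3758*n^4 + 19.1592*n^3 + 16.7472*n^2 + 3.2211*n + 0.2835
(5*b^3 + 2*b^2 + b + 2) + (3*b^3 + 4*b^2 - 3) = 8*b^3 + 6*b^2 + b - 1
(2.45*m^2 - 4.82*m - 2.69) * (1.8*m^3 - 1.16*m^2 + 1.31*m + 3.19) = 4.41*m^5 - 11.518*m^4 + 3.9587*m^3 + 4.6217*m^2 - 18.8997*m - 8.5811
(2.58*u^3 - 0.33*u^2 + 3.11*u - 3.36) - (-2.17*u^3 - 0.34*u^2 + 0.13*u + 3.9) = 4.75*u^3 + 0.01*u^2 + 2.98*u - 7.26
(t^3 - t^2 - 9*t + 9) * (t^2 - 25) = t^5 - t^4 - 34*t^3 + 34*t^2 + 225*t - 225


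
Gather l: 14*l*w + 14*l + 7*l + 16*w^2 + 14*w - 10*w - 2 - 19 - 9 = l*(14*w + 21) + 16*w^2 + 4*w - 30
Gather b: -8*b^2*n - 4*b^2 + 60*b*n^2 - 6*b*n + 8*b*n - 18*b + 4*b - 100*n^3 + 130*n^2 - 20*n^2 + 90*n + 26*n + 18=b^2*(-8*n - 4) + b*(60*n^2 + 2*n - 14) - 100*n^3 + 110*n^2 + 116*n + 18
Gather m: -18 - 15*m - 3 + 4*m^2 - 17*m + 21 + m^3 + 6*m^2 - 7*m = m^3 + 10*m^2 - 39*m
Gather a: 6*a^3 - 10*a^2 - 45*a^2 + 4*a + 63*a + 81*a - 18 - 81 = 6*a^3 - 55*a^2 + 148*a - 99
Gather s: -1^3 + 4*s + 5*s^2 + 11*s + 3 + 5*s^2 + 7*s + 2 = 10*s^2 + 22*s + 4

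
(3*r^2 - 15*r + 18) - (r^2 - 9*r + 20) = 2*r^2 - 6*r - 2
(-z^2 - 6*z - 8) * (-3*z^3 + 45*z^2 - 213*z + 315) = 3*z^5 - 27*z^4 - 33*z^3 + 603*z^2 - 186*z - 2520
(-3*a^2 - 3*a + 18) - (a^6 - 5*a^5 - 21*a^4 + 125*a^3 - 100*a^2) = -a^6 + 5*a^5 + 21*a^4 - 125*a^3 + 97*a^2 - 3*a + 18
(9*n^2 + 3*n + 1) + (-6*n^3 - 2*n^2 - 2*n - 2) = -6*n^3 + 7*n^2 + n - 1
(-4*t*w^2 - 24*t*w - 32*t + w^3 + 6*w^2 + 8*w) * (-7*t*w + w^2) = 28*t^2*w^3 + 168*t^2*w^2 + 224*t^2*w - 11*t*w^4 - 66*t*w^3 - 88*t*w^2 + w^5 + 6*w^4 + 8*w^3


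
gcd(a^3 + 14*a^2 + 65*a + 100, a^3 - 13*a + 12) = a + 4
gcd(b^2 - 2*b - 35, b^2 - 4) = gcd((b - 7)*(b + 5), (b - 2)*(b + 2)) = 1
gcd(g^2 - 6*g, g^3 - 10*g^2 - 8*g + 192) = g - 6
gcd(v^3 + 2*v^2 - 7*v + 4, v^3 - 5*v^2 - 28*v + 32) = v^2 + 3*v - 4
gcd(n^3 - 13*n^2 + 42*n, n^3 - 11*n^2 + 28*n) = n^2 - 7*n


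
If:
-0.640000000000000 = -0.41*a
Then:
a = 1.56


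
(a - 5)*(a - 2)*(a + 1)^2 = a^4 - 5*a^3 - 3*a^2 + 13*a + 10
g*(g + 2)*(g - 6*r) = g^3 - 6*g^2*r + 2*g^2 - 12*g*r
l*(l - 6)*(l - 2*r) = l^3 - 2*l^2*r - 6*l^2 + 12*l*r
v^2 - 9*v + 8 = (v - 8)*(v - 1)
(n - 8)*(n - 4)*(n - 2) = n^3 - 14*n^2 + 56*n - 64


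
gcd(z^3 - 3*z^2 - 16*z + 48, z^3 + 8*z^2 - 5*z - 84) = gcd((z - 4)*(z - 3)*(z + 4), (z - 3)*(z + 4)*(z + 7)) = z^2 + z - 12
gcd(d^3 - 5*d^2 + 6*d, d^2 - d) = d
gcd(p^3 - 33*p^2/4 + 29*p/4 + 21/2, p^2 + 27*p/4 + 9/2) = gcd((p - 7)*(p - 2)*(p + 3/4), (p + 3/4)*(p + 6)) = p + 3/4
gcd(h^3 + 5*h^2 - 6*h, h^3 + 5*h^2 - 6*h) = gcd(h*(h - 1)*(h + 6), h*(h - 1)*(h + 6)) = h^3 + 5*h^2 - 6*h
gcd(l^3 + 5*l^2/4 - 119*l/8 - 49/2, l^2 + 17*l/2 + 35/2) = l + 7/2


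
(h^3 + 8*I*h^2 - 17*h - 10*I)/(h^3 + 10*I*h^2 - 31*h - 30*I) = (h + I)/(h + 3*I)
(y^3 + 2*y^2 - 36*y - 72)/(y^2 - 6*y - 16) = (y^2 - 36)/(y - 8)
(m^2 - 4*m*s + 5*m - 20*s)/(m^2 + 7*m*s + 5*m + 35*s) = (m - 4*s)/(m + 7*s)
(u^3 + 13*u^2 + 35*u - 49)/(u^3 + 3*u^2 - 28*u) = (u^2 + 6*u - 7)/(u*(u - 4))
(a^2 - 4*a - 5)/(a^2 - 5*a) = (a + 1)/a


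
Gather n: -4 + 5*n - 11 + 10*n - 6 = 15*n - 21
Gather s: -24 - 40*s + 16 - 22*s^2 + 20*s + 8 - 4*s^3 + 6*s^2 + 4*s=-4*s^3 - 16*s^2 - 16*s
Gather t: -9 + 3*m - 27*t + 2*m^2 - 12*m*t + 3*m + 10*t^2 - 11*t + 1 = 2*m^2 + 6*m + 10*t^2 + t*(-12*m - 38) - 8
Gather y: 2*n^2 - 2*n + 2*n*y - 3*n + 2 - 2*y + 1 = 2*n^2 - 5*n + y*(2*n - 2) + 3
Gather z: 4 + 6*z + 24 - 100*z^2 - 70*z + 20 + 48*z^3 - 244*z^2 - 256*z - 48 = 48*z^3 - 344*z^2 - 320*z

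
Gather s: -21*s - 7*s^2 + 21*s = -7*s^2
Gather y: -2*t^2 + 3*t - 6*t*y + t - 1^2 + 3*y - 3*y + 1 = -2*t^2 - 6*t*y + 4*t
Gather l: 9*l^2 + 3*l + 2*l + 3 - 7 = 9*l^2 + 5*l - 4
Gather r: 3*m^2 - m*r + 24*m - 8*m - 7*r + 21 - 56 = 3*m^2 + 16*m + r*(-m - 7) - 35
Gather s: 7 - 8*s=7 - 8*s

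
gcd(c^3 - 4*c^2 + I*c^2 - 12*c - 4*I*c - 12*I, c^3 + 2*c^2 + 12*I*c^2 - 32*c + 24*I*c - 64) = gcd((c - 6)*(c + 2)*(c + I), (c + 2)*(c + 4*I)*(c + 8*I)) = c + 2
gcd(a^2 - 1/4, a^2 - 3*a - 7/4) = a + 1/2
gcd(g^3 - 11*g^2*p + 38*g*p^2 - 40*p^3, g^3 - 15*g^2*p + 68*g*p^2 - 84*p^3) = -g + 2*p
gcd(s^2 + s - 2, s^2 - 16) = 1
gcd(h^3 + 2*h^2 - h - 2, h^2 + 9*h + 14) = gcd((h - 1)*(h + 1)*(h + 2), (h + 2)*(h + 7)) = h + 2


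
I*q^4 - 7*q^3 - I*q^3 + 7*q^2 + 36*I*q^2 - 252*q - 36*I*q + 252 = (q - 6*I)*(q + 6*I)*(q + 7*I)*(I*q - I)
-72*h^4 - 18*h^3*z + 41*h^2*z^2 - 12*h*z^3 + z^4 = (-6*h + z)*(-4*h + z)*(-3*h + z)*(h + z)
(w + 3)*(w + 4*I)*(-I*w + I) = -I*w^3 + 4*w^2 - 2*I*w^2 + 8*w + 3*I*w - 12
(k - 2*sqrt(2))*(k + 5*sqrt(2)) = k^2 + 3*sqrt(2)*k - 20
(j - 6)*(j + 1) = j^2 - 5*j - 6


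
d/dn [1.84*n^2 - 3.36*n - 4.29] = 3.68*n - 3.36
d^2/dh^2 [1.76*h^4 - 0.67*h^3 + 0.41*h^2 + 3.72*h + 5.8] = 21.12*h^2 - 4.02*h + 0.82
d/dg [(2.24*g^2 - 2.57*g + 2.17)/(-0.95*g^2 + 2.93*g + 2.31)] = (4.1217*g^2 + 14.4718*g - 12.2948)/(0.9025*g^4 - 5.567*g^3 + 4.1959*g^2 + 13.5366*g + 5.3361)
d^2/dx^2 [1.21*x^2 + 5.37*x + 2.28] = 2.42000000000000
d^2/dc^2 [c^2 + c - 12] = 2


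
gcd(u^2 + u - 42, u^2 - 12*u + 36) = u - 6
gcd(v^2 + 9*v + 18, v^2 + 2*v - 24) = v + 6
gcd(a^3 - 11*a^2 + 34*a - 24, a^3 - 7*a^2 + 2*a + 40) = a - 4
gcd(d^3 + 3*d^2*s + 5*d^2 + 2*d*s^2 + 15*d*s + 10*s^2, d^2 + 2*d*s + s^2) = d + s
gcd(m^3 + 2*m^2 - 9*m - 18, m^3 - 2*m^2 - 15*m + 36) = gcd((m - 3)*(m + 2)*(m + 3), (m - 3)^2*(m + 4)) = m - 3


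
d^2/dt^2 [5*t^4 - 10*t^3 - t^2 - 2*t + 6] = 60*t^2 - 60*t - 2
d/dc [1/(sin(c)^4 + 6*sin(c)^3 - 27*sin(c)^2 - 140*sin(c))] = 2*(-2*sin(c)^3 - 9*sin(c)^2 + 27*sin(c) + 70)*cos(c)/((sin(c)^3 + 6*sin(c)^2 - 27*sin(c) - 140)^2*sin(c)^2)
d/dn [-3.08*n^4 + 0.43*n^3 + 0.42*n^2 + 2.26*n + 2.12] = -12.32*n^3 + 1.29*n^2 + 0.84*n + 2.26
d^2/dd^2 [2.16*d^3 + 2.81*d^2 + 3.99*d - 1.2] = 12.96*d + 5.62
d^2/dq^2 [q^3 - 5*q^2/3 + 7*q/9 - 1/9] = 6*q - 10/3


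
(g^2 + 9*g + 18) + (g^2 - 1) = 2*g^2 + 9*g + 17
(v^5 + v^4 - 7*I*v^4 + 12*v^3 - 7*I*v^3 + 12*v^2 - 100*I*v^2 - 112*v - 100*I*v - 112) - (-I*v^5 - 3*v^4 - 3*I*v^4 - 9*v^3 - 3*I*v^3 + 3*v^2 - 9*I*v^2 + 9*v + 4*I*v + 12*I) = v^5 + I*v^5 + 4*v^4 - 4*I*v^4 + 21*v^3 - 4*I*v^3 + 9*v^2 - 91*I*v^2 - 121*v - 104*I*v - 112 - 12*I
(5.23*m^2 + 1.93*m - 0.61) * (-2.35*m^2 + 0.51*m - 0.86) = -12.2905*m^4 - 1.8682*m^3 - 2.08*m^2 - 1.9709*m + 0.5246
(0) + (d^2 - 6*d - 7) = d^2 - 6*d - 7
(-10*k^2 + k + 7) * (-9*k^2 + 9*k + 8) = 90*k^4 - 99*k^3 - 134*k^2 + 71*k + 56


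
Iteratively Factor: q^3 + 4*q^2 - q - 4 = (q + 1)*(q^2 + 3*q - 4) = (q + 1)*(q + 4)*(q - 1)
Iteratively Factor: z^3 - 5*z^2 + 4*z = (z - 1)*(z^2 - 4*z) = (z - 4)*(z - 1)*(z)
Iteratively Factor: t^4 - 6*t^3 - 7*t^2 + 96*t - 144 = (t - 4)*(t^3 - 2*t^2 - 15*t + 36) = (t - 4)*(t - 3)*(t^2 + t - 12) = (t - 4)*(t - 3)^2*(t + 4)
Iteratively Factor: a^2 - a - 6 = (a - 3)*(a + 2)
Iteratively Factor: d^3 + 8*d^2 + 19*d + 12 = (d + 1)*(d^2 + 7*d + 12) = (d + 1)*(d + 3)*(d + 4)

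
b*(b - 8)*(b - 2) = b^3 - 10*b^2 + 16*b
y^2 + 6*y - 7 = (y - 1)*(y + 7)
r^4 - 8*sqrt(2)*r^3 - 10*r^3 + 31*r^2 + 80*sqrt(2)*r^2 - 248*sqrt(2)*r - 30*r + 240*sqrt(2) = (r - 5)*(r - 3)*(r - 2)*(r - 8*sqrt(2))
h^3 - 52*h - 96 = (h - 8)*(h + 2)*(h + 6)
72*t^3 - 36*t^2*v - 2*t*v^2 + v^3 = (-6*t + v)*(-2*t + v)*(6*t + v)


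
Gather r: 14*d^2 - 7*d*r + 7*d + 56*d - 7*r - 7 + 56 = 14*d^2 + 63*d + r*(-7*d - 7) + 49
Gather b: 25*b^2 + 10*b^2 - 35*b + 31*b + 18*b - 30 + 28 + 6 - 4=35*b^2 + 14*b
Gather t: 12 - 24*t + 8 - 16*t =20 - 40*t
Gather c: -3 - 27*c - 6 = -27*c - 9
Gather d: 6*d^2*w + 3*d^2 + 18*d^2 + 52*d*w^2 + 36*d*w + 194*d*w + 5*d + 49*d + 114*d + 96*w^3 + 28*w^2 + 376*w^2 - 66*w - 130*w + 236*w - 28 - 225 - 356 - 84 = d^2*(6*w + 21) + d*(52*w^2 + 230*w + 168) + 96*w^3 + 404*w^2 + 40*w - 693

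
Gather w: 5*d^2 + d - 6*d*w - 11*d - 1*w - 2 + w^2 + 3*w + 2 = 5*d^2 - 10*d + w^2 + w*(2 - 6*d)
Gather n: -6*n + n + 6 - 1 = 5 - 5*n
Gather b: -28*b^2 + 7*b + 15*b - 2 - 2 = -28*b^2 + 22*b - 4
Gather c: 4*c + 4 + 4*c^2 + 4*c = 4*c^2 + 8*c + 4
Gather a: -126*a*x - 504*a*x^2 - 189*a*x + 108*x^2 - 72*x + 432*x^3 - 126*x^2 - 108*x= a*(-504*x^2 - 315*x) + 432*x^3 - 18*x^2 - 180*x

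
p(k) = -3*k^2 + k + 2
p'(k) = 1 - 6*k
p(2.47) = -13.83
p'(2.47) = -13.82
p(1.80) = -5.92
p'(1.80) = -9.80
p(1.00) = 0.00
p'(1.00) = -5.00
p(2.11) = -9.25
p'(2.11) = -11.66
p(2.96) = -21.32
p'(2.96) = -16.76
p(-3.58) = -40.03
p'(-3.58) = 22.48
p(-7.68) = -182.63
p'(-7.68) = 47.08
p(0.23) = 2.07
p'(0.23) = -0.38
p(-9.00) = -250.00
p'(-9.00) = 55.00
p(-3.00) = -28.00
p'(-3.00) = 19.00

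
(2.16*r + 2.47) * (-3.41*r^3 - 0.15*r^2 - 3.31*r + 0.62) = -7.3656*r^4 - 8.7467*r^3 - 7.5201*r^2 - 6.8365*r + 1.5314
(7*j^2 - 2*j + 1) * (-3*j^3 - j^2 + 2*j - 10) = -21*j^5 - j^4 + 13*j^3 - 75*j^2 + 22*j - 10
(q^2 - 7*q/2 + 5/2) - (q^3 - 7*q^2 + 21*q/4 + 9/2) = -q^3 + 8*q^2 - 35*q/4 - 2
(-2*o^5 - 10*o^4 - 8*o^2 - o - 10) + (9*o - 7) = -2*o^5 - 10*o^4 - 8*o^2 + 8*o - 17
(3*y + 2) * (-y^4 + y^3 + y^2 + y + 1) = -3*y^5 + y^4 + 5*y^3 + 5*y^2 + 5*y + 2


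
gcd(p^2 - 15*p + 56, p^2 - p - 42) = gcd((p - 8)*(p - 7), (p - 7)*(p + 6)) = p - 7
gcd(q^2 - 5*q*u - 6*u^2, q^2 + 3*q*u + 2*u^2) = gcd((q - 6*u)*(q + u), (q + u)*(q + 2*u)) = q + u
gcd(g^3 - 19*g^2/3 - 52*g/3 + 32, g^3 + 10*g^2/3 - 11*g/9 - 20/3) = g^2 + 5*g/3 - 4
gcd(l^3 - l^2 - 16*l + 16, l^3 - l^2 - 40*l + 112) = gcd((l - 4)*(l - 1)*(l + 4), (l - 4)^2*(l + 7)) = l - 4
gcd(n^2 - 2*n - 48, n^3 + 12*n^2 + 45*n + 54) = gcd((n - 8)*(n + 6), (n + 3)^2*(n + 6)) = n + 6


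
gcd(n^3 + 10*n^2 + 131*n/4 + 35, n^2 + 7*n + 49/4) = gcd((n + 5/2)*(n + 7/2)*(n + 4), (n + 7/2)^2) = n + 7/2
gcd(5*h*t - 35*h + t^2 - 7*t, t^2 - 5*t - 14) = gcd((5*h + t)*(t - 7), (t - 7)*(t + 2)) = t - 7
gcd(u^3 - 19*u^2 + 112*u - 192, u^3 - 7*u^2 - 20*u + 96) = u^2 - 11*u + 24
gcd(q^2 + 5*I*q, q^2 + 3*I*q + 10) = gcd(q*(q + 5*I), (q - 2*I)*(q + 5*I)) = q + 5*I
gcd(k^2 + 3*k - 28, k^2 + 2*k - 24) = k - 4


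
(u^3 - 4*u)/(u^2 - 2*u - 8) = u*(u - 2)/(u - 4)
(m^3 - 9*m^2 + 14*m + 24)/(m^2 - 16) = (m^2 - 5*m - 6)/(m + 4)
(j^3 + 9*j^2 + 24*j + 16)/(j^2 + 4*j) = j + 5 + 4/j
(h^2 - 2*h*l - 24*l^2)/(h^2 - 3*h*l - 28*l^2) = (h - 6*l)/(h - 7*l)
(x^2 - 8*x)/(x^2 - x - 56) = x/(x + 7)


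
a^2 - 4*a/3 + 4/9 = (a - 2/3)^2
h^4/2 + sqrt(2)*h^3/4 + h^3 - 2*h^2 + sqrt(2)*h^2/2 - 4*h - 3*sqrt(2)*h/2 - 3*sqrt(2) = (h/2 + sqrt(2)/2)*(h + 2)*(h - 3*sqrt(2)/2)*(h + sqrt(2))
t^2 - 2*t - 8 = (t - 4)*(t + 2)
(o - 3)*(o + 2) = o^2 - o - 6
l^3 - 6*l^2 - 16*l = l*(l - 8)*(l + 2)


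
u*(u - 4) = u^2 - 4*u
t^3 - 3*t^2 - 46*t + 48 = (t - 8)*(t - 1)*(t + 6)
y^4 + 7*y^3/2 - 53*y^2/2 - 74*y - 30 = (y - 5)*(y + 1/2)*(y + 2)*(y + 6)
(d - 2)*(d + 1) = d^2 - d - 2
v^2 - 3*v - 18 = (v - 6)*(v + 3)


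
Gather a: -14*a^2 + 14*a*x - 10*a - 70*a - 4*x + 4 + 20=-14*a^2 + a*(14*x - 80) - 4*x + 24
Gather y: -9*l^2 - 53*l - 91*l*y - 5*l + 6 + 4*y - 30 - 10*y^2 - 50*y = -9*l^2 - 58*l - 10*y^2 + y*(-91*l - 46) - 24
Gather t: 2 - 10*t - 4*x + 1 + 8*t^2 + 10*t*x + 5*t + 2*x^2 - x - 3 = 8*t^2 + t*(10*x - 5) + 2*x^2 - 5*x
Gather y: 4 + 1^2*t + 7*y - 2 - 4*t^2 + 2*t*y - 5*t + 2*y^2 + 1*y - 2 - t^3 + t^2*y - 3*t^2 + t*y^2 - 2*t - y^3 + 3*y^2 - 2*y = -t^3 - 7*t^2 - 6*t - y^3 + y^2*(t + 5) + y*(t^2 + 2*t + 6)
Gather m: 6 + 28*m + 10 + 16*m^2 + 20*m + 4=16*m^2 + 48*m + 20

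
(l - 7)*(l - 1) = l^2 - 8*l + 7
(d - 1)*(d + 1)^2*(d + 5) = d^4 + 6*d^3 + 4*d^2 - 6*d - 5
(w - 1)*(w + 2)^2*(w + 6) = w^4 + 9*w^3 + 18*w^2 - 4*w - 24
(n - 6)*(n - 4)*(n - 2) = n^3 - 12*n^2 + 44*n - 48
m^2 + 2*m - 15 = (m - 3)*(m + 5)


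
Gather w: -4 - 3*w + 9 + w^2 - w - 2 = w^2 - 4*w + 3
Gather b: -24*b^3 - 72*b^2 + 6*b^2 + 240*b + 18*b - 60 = -24*b^3 - 66*b^2 + 258*b - 60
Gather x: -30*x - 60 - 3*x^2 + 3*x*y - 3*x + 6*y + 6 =-3*x^2 + x*(3*y - 33) + 6*y - 54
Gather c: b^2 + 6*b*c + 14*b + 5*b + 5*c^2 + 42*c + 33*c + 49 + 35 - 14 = b^2 + 19*b + 5*c^2 + c*(6*b + 75) + 70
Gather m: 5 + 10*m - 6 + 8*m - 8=18*m - 9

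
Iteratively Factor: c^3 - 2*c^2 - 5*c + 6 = (c + 2)*(c^2 - 4*c + 3) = (c - 3)*(c + 2)*(c - 1)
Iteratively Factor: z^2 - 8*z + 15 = (z - 5)*(z - 3)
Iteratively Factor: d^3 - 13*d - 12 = (d + 3)*(d^2 - 3*d - 4) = (d + 1)*(d + 3)*(d - 4)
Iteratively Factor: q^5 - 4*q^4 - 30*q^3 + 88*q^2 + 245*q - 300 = (q - 5)*(q^4 + q^3 - 25*q^2 - 37*q + 60) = (q - 5)*(q + 3)*(q^3 - 2*q^2 - 19*q + 20) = (q - 5)*(q + 3)*(q + 4)*(q^2 - 6*q + 5) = (q - 5)*(q - 1)*(q + 3)*(q + 4)*(q - 5)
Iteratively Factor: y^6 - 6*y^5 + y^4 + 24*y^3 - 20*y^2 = (y - 1)*(y^5 - 5*y^4 - 4*y^3 + 20*y^2) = y*(y - 1)*(y^4 - 5*y^3 - 4*y^2 + 20*y) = y^2*(y - 1)*(y^3 - 5*y^2 - 4*y + 20) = y^2*(y - 5)*(y - 1)*(y^2 - 4) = y^2*(y - 5)*(y - 1)*(y + 2)*(y - 2)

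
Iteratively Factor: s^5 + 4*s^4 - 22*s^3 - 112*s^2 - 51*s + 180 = (s - 1)*(s^4 + 5*s^3 - 17*s^2 - 129*s - 180) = (s - 5)*(s - 1)*(s^3 + 10*s^2 + 33*s + 36) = (s - 5)*(s - 1)*(s + 3)*(s^2 + 7*s + 12) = (s - 5)*(s - 1)*(s + 3)*(s + 4)*(s + 3)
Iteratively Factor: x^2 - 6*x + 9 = (x - 3)*(x - 3)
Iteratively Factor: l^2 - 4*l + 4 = (l - 2)*(l - 2)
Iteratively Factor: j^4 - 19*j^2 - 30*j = (j)*(j^3 - 19*j - 30) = j*(j + 2)*(j^2 - 2*j - 15) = j*(j + 2)*(j + 3)*(j - 5)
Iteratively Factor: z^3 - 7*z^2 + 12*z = (z - 3)*(z^2 - 4*z) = (z - 4)*(z - 3)*(z)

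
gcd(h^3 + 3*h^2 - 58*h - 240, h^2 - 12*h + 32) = h - 8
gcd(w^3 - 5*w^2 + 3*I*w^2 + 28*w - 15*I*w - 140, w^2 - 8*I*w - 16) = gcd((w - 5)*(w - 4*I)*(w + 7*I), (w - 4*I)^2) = w - 4*I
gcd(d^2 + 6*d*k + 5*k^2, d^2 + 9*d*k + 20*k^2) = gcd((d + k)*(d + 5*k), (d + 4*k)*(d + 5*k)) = d + 5*k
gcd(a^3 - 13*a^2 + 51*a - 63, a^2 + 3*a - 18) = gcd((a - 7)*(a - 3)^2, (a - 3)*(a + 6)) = a - 3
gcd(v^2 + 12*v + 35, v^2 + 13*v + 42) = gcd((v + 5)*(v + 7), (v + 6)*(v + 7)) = v + 7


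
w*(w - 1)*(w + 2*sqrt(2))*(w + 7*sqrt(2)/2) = w^4 - w^3 + 11*sqrt(2)*w^3/2 - 11*sqrt(2)*w^2/2 + 14*w^2 - 14*w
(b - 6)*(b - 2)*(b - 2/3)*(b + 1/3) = b^4 - 25*b^3/3 + 130*b^2/9 - 20*b/9 - 8/3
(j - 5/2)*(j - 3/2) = j^2 - 4*j + 15/4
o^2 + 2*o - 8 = (o - 2)*(o + 4)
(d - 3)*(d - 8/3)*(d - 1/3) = d^3 - 6*d^2 + 89*d/9 - 8/3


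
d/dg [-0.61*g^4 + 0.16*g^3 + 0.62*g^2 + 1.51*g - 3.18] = -2.44*g^3 + 0.48*g^2 + 1.24*g + 1.51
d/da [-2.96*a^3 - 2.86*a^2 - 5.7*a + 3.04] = -8.88*a^2 - 5.72*a - 5.7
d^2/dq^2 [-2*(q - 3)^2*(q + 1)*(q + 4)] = -24*q^2 + 12*q + 68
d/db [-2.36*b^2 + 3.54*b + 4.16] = 3.54 - 4.72*b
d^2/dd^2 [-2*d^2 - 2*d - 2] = -4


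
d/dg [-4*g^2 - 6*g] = -8*g - 6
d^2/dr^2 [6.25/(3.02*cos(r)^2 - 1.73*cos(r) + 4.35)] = (-228.01*(1 - cos(r)^2)^2 + 97.96125*cos(r)^3 + 195.714375*cos(r)^2 - 242.956875*cos(r) + 101.20875)/(3.02*cos(r)^2 - 1.73*cos(r) + 4.35)^3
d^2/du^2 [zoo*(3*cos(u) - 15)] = zoo*cos(u)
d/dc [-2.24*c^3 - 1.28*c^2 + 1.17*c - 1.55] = -6.72*c^2 - 2.56*c + 1.17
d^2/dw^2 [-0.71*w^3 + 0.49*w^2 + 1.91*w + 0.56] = 0.98 - 4.26*w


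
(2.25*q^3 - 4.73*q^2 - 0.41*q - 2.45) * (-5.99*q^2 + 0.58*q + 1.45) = -13.4775*q^5 + 29.6377*q^4 + 2.975*q^3 + 7.5792*q^2 - 2.0155*q - 3.5525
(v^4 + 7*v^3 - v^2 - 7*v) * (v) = v^5 + 7*v^4 - v^3 - 7*v^2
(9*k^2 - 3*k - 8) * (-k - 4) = -9*k^3 - 33*k^2 + 20*k + 32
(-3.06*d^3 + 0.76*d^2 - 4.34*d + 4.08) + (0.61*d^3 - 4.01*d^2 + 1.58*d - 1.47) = -2.45*d^3 - 3.25*d^2 - 2.76*d + 2.61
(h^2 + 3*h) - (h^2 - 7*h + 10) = 10*h - 10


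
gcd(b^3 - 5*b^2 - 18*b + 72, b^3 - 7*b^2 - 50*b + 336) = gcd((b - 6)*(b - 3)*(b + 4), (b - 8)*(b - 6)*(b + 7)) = b - 6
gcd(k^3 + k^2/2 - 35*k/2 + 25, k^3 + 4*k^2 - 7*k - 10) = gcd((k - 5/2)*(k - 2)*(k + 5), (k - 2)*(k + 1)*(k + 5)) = k^2 + 3*k - 10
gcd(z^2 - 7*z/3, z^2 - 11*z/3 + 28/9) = z - 7/3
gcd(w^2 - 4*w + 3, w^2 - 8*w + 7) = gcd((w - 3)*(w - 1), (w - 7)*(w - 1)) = w - 1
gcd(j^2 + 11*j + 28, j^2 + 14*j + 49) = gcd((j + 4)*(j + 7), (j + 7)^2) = j + 7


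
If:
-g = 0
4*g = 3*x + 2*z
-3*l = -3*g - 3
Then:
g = 0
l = 1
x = -2*z/3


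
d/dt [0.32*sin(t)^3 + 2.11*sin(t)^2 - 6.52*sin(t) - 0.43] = (0.96*sin(t)^2 + 4.22*sin(t) - 6.52)*cos(t)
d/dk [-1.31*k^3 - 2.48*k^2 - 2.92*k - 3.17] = -3.93*k^2 - 4.96*k - 2.92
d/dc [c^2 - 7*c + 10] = 2*c - 7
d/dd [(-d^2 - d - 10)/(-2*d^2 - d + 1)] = (-d^2 - 42*d - 11)/(4*d^4 + 4*d^3 - 3*d^2 - 2*d + 1)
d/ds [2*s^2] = 4*s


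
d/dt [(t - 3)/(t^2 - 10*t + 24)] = (t^2 - 10*t - 2*(t - 5)*(t - 3) + 24)/(t^2 - 10*t + 24)^2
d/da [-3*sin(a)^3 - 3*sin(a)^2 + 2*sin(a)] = (-9*sin(a)^2 - 6*sin(a) + 2)*cos(a)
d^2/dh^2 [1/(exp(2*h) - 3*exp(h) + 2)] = ((3 - 4*exp(h))*(exp(2*h) - 3*exp(h) + 2) + 2*(2*exp(h) - 3)^2*exp(h))*exp(h)/(exp(2*h) - 3*exp(h) + 2)^3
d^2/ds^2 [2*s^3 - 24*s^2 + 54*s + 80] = 12*s - 48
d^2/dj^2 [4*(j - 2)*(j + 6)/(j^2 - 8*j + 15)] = 24*(4*j^3 - 27*j^2 + 36*j + 39)/(j^6 - 24*j^5 + 237*j^4 - 1232*j^3 + 3555*j^2 - 5400*j + 3375)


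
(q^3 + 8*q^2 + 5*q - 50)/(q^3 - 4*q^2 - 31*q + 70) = (q + 5)/(q - 7)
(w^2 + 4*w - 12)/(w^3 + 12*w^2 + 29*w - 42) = (w - 2)/(w^2 + 6*w - 7)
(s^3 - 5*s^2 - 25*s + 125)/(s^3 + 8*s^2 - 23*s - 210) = (s^2 - 25)/(s^2 + 13*s + 42)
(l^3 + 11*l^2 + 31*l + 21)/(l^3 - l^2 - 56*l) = (l^2 + 4*l + 3)/(l*(l - 8))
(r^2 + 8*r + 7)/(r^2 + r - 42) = (r + 1)/(r - 6)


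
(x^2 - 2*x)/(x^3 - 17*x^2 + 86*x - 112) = x/(x^2 - 15*x + 56)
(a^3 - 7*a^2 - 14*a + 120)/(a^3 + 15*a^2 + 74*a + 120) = (a^2 - 11*a + 30)/(a^2 + 11*a + 30)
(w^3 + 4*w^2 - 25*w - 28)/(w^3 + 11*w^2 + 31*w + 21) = (w - 4)/(w + 3)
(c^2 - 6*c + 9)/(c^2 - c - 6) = (c - 3)/(c + 2)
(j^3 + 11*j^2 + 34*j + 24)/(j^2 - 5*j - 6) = (j^2 + 10*j + 24)/(j - 6)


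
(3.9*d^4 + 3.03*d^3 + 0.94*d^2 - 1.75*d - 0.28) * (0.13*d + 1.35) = 0.507*d^5 + 5.6589*d^4 + 4.2127*d^3 + 1.0415*d^2 - 2.3989*d - 0.378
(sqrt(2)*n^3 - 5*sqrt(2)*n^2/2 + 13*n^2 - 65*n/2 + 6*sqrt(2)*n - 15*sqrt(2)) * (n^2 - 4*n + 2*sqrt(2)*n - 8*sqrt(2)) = sqrt(2)*n^5 - 13*sqrt(2)*n^4/2 + 17*n^4 - 221*n^3/2 + 42*sqrt(2)*n^3 - 208*sqrt(2)*n^2 + 194*n^2 - 156*n + 320*sqrt(2)*n + 240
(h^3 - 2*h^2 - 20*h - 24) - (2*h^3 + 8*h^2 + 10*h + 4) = -h^3 - 10*h^2 - 30*h - 28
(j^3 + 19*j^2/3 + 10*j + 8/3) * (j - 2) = j^4 + 13*j^3/3 - 8*j^2/3 - 52*j/3 - 16/3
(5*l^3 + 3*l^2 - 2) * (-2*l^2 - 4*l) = -10*l^5 - 26*l^4 - 12*l^3 + 4*l^2 + 8*l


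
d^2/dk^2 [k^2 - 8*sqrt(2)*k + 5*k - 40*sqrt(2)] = 2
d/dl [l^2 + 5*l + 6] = 2*l + 5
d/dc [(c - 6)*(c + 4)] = 2*c - 2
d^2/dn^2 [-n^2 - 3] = -2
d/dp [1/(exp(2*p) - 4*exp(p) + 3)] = 2*(2 - exp(p))*exp(p)/(exp(2*p) - 4*exp(p) + 3)^2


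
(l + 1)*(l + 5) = l^2 + 6*l + 5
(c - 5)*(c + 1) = c^2 - 4*c - 5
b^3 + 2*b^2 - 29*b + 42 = (b - 3)*(b - 2)*(b + 7)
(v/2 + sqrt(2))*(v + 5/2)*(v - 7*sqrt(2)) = v^3/2 - 5*sqrt(2)*v^2/2 + 5*v^2/4 - 14*v - 25*sqrt(2)*v/4 - 35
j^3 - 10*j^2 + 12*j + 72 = (j - 6)^2*(j + 2)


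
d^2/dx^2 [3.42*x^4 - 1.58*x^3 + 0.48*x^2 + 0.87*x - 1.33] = 41.04*x^2 - 9.48*x + 0.96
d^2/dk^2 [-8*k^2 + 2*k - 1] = -16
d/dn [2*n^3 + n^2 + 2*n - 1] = 6*n^2 + 2*n + 2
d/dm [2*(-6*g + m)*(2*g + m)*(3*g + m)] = -48*g^2 - 4*g*m + 6*m^2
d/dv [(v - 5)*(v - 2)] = 2*v - 7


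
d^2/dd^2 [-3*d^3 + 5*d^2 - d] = 10 - 18*d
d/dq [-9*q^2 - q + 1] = -18*q - 1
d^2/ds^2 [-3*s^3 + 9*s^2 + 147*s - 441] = 18 - 18*s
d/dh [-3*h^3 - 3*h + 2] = -9*h^2 - 3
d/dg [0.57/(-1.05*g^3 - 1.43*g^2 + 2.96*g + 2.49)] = (1.7955*g^2 + 1.6302*g - 1.6872)/(1.05*g^3 + 1.43*g^2 - 2.96*g - 2.49)^2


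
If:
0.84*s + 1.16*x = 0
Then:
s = -1.38095238095238*x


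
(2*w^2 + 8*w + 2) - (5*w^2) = -3*w^2 + 8*w + 2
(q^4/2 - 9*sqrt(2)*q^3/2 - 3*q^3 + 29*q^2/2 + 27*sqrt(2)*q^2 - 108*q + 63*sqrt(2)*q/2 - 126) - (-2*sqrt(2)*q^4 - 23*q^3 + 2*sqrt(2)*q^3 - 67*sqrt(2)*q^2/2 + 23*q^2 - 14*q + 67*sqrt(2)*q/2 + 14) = q^4/2 + 2*sqrt(2)*q^4 - 13*sqrt(2)*q^3/2 + 20*q^3 - 17*q^2/2 + 121*sqrt(2)*q^2/2 - 94*q - 2*sqrt(2)*q - 140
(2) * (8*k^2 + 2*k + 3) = 16*k^2 + 4*k + 6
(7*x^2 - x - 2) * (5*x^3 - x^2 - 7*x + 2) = 35*x^5 - 12*x^4 - 58*x^3 + 23*x^2 + 12*x - 4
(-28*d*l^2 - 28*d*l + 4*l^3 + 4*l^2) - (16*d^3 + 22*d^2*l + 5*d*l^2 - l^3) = -16*d^3 - 22*d^2*l - 33*d*l^2 - 28*d*l + 5*l^3 + 4*l^2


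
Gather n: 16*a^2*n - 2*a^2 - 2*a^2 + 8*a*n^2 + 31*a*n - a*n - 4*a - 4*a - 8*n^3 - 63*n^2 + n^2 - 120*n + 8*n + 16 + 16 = -4*a^2 - 8*a - 8*n^3 + n^2*(8*a - 62) + n*(16*a^2 + 30*a - 112) + 32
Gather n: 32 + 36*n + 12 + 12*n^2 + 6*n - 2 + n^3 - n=n^3 + 12*n^2 + 41*n + 42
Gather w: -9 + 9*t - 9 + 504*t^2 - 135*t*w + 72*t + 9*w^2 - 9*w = 504*t^2 + 81*t + 9*w^2 + w*(-135*t - 9) - 18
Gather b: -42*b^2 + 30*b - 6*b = -42*b^2 + 24*b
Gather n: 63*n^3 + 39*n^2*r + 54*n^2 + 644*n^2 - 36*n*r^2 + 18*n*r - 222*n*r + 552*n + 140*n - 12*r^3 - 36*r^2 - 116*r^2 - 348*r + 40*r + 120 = 63*n^3 + n^2*(39*r + 698) + n*(-36*r^2 - 204*r + 692) - 12*r^3 - 152*r^2 - 308*r + 120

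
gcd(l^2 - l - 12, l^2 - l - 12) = l^2 - l - 12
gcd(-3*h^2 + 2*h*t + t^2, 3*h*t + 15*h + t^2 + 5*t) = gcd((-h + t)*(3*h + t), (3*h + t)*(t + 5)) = 3*h + t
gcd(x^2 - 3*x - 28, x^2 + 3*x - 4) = x + 4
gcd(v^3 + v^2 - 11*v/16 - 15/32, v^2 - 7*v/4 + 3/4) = v - 3/4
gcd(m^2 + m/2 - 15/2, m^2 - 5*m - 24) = m + 3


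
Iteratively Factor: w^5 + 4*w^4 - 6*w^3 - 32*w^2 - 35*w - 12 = (w + 4)*(w^4 - 6*w^2 - 8*w - 3) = (w - 3)*(w + 4)*(w^3 + 3*w^2 + 3*w + 1) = (w - 3)*(w + 1)*(w + 4)*(w^2 + 2*w + 1) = (w - 3)*(w + 1)^2*(w + 4)*(w + 1)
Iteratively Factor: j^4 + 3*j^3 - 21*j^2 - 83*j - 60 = (j + 1)*(j^3 + 2*j^2 - 23*j - 60) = (j + 1)*(j + 3)*(j^2 - j - 20) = (j - 5)*(j + 1)*(j + 3)*(j + 4)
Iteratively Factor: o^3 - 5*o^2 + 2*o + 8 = (o + 1)*(o^2 - 6*o + 8) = (o - 2)*(o + 1)*(o - 4)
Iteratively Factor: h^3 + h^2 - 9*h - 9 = (h + 3)*(h^2 - 2*h - 3) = (h + 1)*(h + 3)*(h - 3)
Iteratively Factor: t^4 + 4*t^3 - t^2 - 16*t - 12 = (t + 2)*(t^3 + 2*t^2 - 5*t - 6) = (t + 2)*(t + 3)*(t^2 - t - 2) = (t - 2)*(t + 2)*(t + 3)*(t + 1)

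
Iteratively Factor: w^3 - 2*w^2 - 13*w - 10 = (w + 2)*(w^2 - 4*w - 5) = (w + 1)*(w + 2)*(w - 5)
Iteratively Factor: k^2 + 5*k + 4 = (k + 4)*(k + 1)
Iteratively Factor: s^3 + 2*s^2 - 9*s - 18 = (s + 2)*(s^2 - 9) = (s + 2)*(s + 3)*(s - 3)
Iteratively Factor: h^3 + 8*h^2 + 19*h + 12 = (h + 3)*(h^2 + 5*h + 4) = (h + 1)*(h + 3)*(h + 4)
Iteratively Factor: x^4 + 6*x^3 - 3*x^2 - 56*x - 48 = (x + 4)*(x^3 + 2*x^2 - 11*x - 12) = (x + 1)*(x + 4)*(x^2 + x - 12) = (x + 1)*(x + 4)^2*(x - 3)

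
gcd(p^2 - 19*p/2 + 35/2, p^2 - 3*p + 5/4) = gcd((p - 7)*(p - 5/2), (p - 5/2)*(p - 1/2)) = p - 5/2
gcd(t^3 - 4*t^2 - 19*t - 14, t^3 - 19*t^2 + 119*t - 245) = t - 7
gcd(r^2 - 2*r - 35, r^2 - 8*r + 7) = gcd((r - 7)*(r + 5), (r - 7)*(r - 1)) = r - 7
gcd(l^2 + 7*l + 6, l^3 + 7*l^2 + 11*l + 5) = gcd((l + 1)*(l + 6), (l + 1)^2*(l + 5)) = l + 1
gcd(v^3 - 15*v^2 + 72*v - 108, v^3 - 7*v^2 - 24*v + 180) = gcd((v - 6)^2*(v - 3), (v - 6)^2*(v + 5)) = v^2 - 12*v + 36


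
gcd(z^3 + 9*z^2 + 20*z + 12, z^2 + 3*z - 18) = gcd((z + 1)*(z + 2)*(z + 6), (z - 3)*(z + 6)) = z + 6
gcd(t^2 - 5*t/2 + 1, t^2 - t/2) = t - 1/2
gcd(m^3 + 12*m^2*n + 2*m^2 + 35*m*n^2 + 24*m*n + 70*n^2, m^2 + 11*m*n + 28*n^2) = m + 7*n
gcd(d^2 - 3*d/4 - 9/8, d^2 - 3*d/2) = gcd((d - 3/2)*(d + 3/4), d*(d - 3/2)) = d - 3/2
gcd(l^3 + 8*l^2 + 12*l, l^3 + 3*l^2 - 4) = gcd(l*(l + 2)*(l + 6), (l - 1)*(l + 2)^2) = l + 2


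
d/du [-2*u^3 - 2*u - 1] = -6*u^2 - 2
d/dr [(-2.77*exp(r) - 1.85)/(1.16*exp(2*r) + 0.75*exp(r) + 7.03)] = (3.2132*exp(2*r) + 4.292*exp(r) - 18.0856)*exp(r)/(1.3456*exp(4*r) + 1.74*exp(3*r) + 16.8721*exp(2*r) + 10.545*exp(r) + 49.4209)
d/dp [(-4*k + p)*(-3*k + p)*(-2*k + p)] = 26*k^2 - 18*k*p + 3*p^2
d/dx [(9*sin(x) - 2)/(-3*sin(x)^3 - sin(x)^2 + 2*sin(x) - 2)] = (54*sin(x)^3 - 9*sin(x)^2 - 4*sin(x) - 14)*cos(x)/(3*sin(x)^3 + sin(x)^2 - 2*sin(x) + 2)^2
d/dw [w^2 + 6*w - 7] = 2*w + 6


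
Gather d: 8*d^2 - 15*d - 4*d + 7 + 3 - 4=8*d^2 - 19*d + 6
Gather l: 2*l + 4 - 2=2*l + 2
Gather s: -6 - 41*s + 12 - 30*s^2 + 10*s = -30*s^2 - 31*s + 6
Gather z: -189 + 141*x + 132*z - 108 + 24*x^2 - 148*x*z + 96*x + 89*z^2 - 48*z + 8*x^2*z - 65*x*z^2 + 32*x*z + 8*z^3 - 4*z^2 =24*x^2 + 237*x + 8*z^3 + z^2*(85 - 65*x) + z*(8*x^2 - 116*x + 84) - 297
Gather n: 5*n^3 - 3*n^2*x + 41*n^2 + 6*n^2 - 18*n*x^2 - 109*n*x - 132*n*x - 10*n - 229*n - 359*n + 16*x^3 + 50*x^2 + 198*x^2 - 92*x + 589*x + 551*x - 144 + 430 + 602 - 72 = 5*n^3 + n^2*(47 - 3*x) + n*(-18*x^2 - 241*x - 598) + 16*x^3 + 248*x^2 + 1048*x + 816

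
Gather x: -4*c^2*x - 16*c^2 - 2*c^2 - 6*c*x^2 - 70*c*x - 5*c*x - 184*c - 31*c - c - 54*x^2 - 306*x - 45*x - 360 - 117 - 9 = -18*c^2 - 216*c + x^2*(-6*c - 54) + x*(-4*c^2 - 75*c - 351) - 486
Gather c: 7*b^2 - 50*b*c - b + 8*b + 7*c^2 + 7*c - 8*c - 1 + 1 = 7*b^2 + 7*b + 7*c^2 + c*(-50*b - 1)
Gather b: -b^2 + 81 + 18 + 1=100 - b^2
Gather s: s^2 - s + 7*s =s^2 + 6*s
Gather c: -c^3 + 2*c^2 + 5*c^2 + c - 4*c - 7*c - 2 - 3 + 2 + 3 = -c^3 + 7*c^2 - 10*c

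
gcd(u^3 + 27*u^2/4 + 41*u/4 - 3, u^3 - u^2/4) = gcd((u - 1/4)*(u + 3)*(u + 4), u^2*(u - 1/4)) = u - 1/4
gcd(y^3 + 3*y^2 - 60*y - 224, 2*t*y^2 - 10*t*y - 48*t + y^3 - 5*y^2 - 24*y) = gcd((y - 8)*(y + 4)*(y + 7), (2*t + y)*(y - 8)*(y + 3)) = y - 8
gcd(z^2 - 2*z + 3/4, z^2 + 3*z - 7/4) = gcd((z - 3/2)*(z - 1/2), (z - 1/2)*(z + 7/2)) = z - 1/2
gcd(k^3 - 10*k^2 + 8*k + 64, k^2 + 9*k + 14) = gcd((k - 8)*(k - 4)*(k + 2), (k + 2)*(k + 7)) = k + 2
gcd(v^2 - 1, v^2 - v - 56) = 1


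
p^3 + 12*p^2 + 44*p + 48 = (p + 2)*(p + 4)*(p + 6)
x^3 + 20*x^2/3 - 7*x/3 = x*(x - 1/3)*(x + 7)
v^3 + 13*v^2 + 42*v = v*(v + 6)*(v + 7)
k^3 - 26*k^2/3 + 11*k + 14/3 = (k - 7)*(k - 2)*(k + 1/3)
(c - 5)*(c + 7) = c^2 + 2*c - 35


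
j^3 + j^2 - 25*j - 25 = (j - 5)*(j + 1)*(j + 5)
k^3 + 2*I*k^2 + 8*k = k*(k - 2*I)*(k + 4*I)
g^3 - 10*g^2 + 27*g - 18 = (g - 6)*(g - 3)*(g - 1)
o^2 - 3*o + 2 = (o - 2)*(o - 1)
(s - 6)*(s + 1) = s^2 - 5*s - 6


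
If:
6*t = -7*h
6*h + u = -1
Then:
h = -u/6 - 1/6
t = 7*u/36 + 7/36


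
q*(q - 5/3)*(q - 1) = q^3 - 8*q^2/3 + 5*q/3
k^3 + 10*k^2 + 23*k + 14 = (k + 1)*(k + 2)*(k + 7)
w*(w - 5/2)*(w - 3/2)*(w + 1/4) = w^4 - 15*w^3/4 + 11*w^2/4 + 15*w/16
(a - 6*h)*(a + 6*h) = a^2 - 36*h^2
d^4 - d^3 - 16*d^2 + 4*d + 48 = (d - 4)*(d - 2)*(d + 2)*(d + 3)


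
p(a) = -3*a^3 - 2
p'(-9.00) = -729.00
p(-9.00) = 2185.00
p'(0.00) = 0.00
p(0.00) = -2.00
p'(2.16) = -41.99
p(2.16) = -32.23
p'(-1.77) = -28.20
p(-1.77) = 14.64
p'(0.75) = -5.06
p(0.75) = -3.27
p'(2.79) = -70.06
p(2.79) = -67.15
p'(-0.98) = -8.64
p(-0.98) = 0.82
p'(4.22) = -160.28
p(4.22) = -227.45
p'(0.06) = -0.03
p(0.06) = -2.00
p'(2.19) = -43.16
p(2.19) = -33.51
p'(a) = -9*a^2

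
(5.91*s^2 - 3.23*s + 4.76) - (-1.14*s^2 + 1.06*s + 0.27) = 7.05*s^2 - 4.29*s + 4.49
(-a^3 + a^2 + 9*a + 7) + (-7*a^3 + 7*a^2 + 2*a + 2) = -8*a^3 + 8*a^2 + 11*a + 9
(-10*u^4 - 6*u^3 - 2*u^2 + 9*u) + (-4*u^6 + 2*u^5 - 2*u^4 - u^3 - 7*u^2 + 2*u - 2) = -4*u^6 + 2*u^5 - 12*u^4 - 7*u^3 - 9*u^2 + 11*u - 2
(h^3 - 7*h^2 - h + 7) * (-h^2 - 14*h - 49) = -h^5 - 7*h^4 + 50*h^3 + 350*h^2 - 49*h - 343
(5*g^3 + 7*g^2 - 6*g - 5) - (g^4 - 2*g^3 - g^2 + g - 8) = -g^4 + 7*g^3 + 8*g^2 - 7*g + 3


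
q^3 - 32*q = q*(q - 4*sqrt(2))*(q + 4*sqrt(2))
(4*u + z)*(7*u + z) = 28*u^2 + 11*u*z + z^2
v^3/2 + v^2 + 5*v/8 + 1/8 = (v/2 + 1/2)*(v + 1/2)^2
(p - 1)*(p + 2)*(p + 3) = p^3 + 4*p^2 + p - 6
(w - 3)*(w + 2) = w^2 - w - 6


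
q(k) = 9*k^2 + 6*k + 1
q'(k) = 18*k + 6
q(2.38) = 66.26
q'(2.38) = 48.84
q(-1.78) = 18.84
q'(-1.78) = -26.04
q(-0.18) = 0.21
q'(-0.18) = 2.76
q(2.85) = 91.20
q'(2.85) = 57.30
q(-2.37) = 37.33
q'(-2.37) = -36.66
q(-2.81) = 55.20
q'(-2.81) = -44.58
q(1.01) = 16.24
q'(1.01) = 24.18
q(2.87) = 92.35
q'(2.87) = 57.66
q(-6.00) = 289.00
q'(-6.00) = -102.00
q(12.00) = 1369.00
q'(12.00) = 222.00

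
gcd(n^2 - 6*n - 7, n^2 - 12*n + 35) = n - 7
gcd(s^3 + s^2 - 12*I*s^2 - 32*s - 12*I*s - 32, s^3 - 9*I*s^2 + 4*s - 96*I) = s^2 - 12*I*s - 32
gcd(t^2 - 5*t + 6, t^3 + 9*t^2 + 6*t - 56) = t - 2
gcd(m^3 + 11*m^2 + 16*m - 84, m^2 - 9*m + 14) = m - 2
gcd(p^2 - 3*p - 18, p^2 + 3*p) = p + 3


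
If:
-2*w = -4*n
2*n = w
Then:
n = w/2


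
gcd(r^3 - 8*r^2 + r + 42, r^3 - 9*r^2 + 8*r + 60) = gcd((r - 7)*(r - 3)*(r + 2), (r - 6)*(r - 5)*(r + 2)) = r + 2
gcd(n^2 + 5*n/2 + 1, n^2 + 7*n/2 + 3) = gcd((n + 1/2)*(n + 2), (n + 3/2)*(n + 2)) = n + 2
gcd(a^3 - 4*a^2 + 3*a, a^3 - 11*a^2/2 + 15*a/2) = a^2 - 3*a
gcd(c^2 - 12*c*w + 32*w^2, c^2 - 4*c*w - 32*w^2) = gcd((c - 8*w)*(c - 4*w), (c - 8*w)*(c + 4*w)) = -c + 8*w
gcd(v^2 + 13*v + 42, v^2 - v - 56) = v + 7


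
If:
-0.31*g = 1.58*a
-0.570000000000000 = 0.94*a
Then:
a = -0.61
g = 3.09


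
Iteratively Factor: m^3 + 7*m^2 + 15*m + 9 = (m + 1)*(m^2 + 6*m + 9) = (m + 1)*(m + 3)*(m + 3)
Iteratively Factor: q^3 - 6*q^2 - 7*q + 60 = (q - 5)*(q^2 - q - 12) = (q - 5)*(q - 4)*(q + 3)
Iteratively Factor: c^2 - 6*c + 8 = (c - 4)*(c - 2)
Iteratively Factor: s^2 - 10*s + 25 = (s - 5)*(s - 5)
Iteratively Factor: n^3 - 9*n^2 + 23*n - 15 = (n - 3)*(n^2 - 6*n + 5) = (n - 3)*(n - 1)*(n - 5)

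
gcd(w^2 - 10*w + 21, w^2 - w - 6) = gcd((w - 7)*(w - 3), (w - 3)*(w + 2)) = w - 3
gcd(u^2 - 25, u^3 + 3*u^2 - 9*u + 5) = u + 5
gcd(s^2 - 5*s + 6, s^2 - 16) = 1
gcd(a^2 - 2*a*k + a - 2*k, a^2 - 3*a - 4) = a + 1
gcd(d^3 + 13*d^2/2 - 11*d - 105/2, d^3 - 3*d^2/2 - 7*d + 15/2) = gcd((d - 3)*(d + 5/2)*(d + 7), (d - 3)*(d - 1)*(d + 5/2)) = d^2 - d/2 - 15/2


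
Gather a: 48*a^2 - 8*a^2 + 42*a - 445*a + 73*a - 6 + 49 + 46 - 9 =40*a^2 - 330*a + 80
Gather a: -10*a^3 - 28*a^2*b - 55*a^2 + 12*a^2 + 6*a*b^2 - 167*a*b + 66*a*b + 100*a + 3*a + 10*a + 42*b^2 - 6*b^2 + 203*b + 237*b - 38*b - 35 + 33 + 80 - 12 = -10*a^3 + a^2*(-28*b - 43) + a*(6*b^2 - 101*b + 113) + 36*b^2 + 402*b + 66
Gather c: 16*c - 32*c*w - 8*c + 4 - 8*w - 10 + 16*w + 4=c*(8 - 32*w) + 8*w - 2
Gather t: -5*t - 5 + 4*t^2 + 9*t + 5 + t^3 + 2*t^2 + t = t^3 + 6*t^2 + 5*t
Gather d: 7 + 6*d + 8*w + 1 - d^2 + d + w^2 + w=-d^2 + 7*d + w^2 + 9*w + 8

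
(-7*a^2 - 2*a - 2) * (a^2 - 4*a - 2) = -7*a^4 + 26*a^3 + 20*a^2 + 12*a + 4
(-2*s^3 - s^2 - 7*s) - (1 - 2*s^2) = -2*s^3 + s^2 - 7*s - 1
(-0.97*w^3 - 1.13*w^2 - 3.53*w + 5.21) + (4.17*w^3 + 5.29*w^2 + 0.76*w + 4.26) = 3.2*w^3 + 4.16*w^2 - 2.77*w + 9.47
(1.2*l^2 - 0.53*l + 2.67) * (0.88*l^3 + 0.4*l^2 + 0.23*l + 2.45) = 1.056*l^5 + 0.0135999999999999*l^4 + 2.4136*l^3 + 3.8861*l^2 - 0.6844*l + 6.5415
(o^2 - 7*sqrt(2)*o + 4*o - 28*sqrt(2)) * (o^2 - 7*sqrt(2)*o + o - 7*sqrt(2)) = o^4 - 14*sqrt(2)*o^3 + 5*o^3 - 70*sqrt(2)*o^2 + 102*o^2 - 56*sqrt(2)*o + 490*o + 392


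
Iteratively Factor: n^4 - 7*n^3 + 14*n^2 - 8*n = (n - 2)*(n^3 - 5*n^2 + 4*n) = (n - 2)*(n - 1)*(n^2 - 4*n) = n*(n - 2)*(n - 1)*(n - 4)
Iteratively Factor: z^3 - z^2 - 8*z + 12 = (z + 3)*(z^2 - 4*z + 4) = (z - 2)*(z + 3)*(z - 2)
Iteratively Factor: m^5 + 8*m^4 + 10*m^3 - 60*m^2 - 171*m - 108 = (m + 1)*(m^4 + 7*m^3 + 3*m^2 - 63*m - 108) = (m + 1)*(m + 4)*(m^3 + 3*m^2 - 9*m - 27) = (m + 1)*(m + 3)*(m + 4)*(m^2 - 9) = (m + 1)*(m + 3)^2*(m + 4)*(m - 3)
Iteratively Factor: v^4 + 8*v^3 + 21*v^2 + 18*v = (v + 3)*(v^3 + 5*v^2 + 6*v) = v*(v + 3)*(v^2 + 5*v + 6) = v*(v + 2)*(v + 3)*(v + 3)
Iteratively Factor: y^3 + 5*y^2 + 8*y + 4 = (y + 2)*(y^2 + 3*y + 2) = (y + 1)*(y + 2)*(y + 2)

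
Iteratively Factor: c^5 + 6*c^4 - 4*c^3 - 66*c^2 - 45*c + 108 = (c + 3)*(c^4 + 3*c^3 - 13*c^2 - 27*c + 36) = (c + 3)^2*(c^3 - 13*c + 12) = (c - 3)*(c + 3)^2*(c^2 + 3*c - 4) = (c - 3)*(c - 1)*(c + 3)^2*(c + 4)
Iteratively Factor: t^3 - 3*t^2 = (t)*(t^2 - 3*t) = t^2*(t - 3)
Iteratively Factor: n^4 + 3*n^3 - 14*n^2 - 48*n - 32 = (n - 4)*(n^3 + 7*n^2 + 14*n + 8) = (n - 4)*(n + 2)*(n^2 + 5*n + 4) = (n - 4)*(n + 1)*(n + 2)*(n + 4)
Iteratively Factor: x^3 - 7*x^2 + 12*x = (x)*(x^2 - 7*x + 12) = x*(x - 4)*(x - 3)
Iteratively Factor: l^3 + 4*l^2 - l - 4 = (l + 4)*(l^2 - 1) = (l - 1)*(l + 4)*(l + 1)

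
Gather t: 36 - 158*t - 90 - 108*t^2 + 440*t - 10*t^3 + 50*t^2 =-10*t^3 - 58*t^2 + 282*t - 54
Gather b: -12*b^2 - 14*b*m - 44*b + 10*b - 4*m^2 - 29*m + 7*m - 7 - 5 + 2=-12*b^2 + b*(-14*m - 34) - 4*m^2 - 22*m - 10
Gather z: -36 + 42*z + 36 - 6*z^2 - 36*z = -6*z^2 + 6*z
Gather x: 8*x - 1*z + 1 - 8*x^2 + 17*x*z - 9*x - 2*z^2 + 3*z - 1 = -8*x^2 + x*(17*z - 1) - 2*z^2 + 2*z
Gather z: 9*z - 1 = 9*z - 1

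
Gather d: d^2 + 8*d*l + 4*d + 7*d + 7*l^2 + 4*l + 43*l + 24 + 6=d^2 + d*(8*l + 11) + 7*l^2 + 47*l + 30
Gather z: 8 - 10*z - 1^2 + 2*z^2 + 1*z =2*z^2 - 9*z + 7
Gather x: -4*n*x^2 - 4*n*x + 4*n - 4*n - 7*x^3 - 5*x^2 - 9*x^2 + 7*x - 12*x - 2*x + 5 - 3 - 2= -7*x^3 + x^2*(-4*n - 14) + x*(-4*n - 7)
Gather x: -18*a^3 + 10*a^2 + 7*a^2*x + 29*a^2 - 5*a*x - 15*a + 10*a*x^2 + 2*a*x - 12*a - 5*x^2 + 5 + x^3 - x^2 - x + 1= -18*a^3 + 39*a^2 - 27*a + x^3 + x^2*(10*a - 6) + x*(7*a^2 - 3*a - 1) + 6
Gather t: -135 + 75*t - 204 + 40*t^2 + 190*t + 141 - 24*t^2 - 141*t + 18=16*t^2 + 124*t - 180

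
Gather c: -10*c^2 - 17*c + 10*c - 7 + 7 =-10*c^2 - 7*c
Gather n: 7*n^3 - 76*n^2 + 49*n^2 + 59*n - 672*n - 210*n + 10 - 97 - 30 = 7*n^3 - 27*n^2 - 823*n - 117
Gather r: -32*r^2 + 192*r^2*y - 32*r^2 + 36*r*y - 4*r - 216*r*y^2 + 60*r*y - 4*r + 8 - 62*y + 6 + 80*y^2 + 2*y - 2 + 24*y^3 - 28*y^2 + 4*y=r^2*(192*y - 64) + r*(-216*y^2 + 96*y - 8) + 24*y^3 + 52*y^2 - 56*y + 12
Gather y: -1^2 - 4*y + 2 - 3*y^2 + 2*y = -3*y^2 - 2*y + 1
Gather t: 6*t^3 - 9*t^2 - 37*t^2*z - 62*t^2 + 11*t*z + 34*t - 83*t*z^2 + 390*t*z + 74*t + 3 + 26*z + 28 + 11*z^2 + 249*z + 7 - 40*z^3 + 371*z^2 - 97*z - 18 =6*t^3 + t^2*(-37*z - 71) + t*(-83*z^2 + 401*z + 108) - 40*z^3 + 382*z^2 + 178*z + 20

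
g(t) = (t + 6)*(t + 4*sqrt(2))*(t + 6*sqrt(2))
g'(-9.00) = 13.29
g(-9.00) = -5.16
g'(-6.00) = -0.85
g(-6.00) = 0.00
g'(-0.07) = 130.05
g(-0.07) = 278.80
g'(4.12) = 349.75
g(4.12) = 1247.19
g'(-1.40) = 82.33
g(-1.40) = 138.74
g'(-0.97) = 96.60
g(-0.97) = 177.17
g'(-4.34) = 14.53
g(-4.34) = 9.06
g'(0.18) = 140.20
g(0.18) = 312.57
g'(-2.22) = 58.21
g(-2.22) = 81.39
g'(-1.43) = 81.38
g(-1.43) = 136.28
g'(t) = (t + 6)*(t + 4*sqrt(2)) + (t + 6)*(t + 6*sqrt(2)) + (t + 4*sqrt(2))*(t + 6*sqrt(2)) = 3*t^2 + 12*t + 20*sqrt(2)*t + 48 + 60*sqrt(2)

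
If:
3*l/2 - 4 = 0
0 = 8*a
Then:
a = 0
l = 8/3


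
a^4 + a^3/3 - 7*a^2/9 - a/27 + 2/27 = (a - 2/3)*(a - 1/3)*(a + 1/3)*(a + 1)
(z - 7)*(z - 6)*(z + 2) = z^3 - 11*z^2 + 16*z + 84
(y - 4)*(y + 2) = y^2 - 2*y - 8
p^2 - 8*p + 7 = (p - 7)*(p - 1)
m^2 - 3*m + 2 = (m - 2)*(m - 1)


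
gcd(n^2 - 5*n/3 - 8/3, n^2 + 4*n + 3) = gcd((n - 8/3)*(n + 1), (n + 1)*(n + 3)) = n + 1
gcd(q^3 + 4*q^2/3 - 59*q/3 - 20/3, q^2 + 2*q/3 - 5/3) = 1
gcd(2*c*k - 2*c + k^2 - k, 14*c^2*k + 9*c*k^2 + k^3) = 2*c + k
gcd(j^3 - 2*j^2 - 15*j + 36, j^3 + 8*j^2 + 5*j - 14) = 1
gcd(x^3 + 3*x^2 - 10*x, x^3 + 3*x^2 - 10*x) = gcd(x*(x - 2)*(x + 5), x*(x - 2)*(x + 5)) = x^3 + 3*x^2 - 10*x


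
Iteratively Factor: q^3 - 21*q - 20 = (q - 5)*(q^2 + 5*q + 4) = (q - 5)*(q + 4)*(q + 1)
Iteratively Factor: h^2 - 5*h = (h - 5)*(h)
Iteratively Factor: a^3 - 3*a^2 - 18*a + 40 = (a - 2)*(a^2 - a - 20) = (a - 5)*(a - 2)*(a + 4)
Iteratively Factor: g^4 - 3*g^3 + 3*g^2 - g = (g - 1)*(g^3 - 2*g^2 + g) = g*(g - 1)*(g^2 - 2*g + 1) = g*(g - 1)^2*(g - 1)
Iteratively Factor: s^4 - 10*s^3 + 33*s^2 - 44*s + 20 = (s - 5)*(s^3 - 5*s^2 + 8*s - 4) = (s - 5)*(s - 2)*(s^2 - 3*s + 2) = (s - 5)*(s - 2)*(s - 1)*(s - 2)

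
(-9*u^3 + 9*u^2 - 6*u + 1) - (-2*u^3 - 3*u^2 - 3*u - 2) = -7*u^3 + 12*u^2 - 3*u + 3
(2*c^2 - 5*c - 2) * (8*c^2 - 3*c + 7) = 16*c^4 - 46*c^3 + 13*c^2 - 29*c - 14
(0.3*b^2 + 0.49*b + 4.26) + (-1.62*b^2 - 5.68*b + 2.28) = -1.32*b^2 - 5.19*b + 6.54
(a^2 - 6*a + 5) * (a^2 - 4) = a^4 - 6*a^3 + a^2 + 24*a - 20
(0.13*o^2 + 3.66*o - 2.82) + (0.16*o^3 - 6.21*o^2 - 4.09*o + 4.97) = 0.16*o^3 - 6.08*o^2 - 0.43*o + 2.15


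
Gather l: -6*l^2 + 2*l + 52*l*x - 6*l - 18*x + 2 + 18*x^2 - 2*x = -6*l^2 + l*(52*x - 4) + 18*x^2 - 20*x + 2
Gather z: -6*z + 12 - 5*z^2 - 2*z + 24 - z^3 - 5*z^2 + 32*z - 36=-z^3 - 10*z^2 + 24*z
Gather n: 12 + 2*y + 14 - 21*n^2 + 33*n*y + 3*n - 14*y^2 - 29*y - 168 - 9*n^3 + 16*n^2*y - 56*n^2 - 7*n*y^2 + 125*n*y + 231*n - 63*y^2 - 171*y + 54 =-9*n^3 + n^2*(16*y - 77) + n*(-7*y^2 + 158*y + 234) - 77*y^2 - 198*y - 88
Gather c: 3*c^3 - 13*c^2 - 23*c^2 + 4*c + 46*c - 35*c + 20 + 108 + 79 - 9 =3*c^3 - 36*c^2 + 15*c + 198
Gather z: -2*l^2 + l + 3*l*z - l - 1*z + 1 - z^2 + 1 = -2*l^2 - z^2 + z*(3*l - 1) + 2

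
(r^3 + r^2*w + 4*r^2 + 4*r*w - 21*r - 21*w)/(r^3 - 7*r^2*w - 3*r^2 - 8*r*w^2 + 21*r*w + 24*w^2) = (r + 7)/(r - 8*w)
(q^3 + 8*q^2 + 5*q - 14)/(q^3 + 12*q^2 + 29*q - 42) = (q + 2)/(q + 6)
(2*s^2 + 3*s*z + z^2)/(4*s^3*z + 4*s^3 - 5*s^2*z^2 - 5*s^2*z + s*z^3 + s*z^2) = (2*s^2 + 3*s*z + z^2)/(s*(4*s^2*z + 4*s^2 - 5*s*z^2 - 5*s*z + z^3 + z^2))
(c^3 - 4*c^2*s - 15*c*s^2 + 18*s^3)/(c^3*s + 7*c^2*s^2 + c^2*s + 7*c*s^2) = (c^3 - 4*c^2*s - 15*c*s^2 + 18*s^3)/(c*s*(c^2 + 7*c*s + c + 7*s))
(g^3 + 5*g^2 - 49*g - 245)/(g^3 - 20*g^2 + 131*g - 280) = (g^2 + 12*g + 35)/(g^2 - 13*g + 40)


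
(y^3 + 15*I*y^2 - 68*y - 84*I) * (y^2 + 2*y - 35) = y^5 + 2*y^4 + 15*I*y^4 - 103*y^3 + 30*I*y^3 - 136*y^2 - 609*I*y^2 + 2380*y - 168*I*y + 2940*I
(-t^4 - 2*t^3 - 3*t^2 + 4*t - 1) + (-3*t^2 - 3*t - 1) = -t^4 - 2*t^3 - 6*t^2 + t - 2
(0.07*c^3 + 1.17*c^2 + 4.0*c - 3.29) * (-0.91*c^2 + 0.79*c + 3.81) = -0.0637*c^5 - 1.0094*c^4 - 2.449*c^3 + 10.6116*c^2 + 12.6409*c - 12.5349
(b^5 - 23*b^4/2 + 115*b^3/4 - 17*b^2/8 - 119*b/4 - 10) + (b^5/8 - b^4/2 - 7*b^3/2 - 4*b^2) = 9*b^5/8 - 12*b^4 + 101*b^3/4 - 49*b^2/8 - 119*b/4 - 10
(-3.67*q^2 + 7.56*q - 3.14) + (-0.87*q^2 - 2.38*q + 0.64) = -4.54*q^2 + 5.18*q - 2.5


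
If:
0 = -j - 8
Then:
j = -8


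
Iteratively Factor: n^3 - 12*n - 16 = (n + 2)*(n^2 - 2*n - 8) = (n + 2)^2*(n - 4)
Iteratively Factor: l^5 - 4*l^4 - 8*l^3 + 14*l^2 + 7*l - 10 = (l - 5)*(l^4 + l^3 - 3*l^2 - l + 2) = (l - 5)*(l - 1)*(l^3 + 2*l^2 - l - 2) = (l - 5)*(l - 1)^2*(l^2 + 3*l + 2) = (l - 5)*(l - 1)^2*(l + 2)*(l + 1)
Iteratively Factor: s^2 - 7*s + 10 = (s - 2)*(s - 5)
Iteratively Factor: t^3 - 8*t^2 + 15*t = (t - 3)*(t^2 - 5*t) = t*(t - 3)*(t - 5)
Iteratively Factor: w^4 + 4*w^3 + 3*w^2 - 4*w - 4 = (w + 2)*(w^3 + 2*w^2 - w - 2) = (w + 1)*(w + 2)*(w^2 + w - 2) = (w + 1)*(w + 2)^2*(w - 1)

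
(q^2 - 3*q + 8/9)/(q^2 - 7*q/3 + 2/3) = (q - 8/3)/(q - 2)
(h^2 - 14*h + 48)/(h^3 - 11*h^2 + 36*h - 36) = (h - 8)/(h^2 - 5*h + 6)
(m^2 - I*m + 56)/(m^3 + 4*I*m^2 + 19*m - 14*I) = (m - 8*I)/(m^2 - 3*I*m - 2)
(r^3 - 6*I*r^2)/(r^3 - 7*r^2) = (r - 6*I)/(r - 7)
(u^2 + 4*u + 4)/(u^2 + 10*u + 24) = (u^2 + 4*u + 4)/(u^2 + 10*u + 24)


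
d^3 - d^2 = d^2*(d - 1)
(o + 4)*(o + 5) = o^2 + 9*o + 20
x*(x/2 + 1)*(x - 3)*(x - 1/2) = x^4/2 - 3*x^3/4 - 11*x^2/4 + 3*x/2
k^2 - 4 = (k - 2)*(k + 2)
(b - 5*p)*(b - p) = b^2 - 6*b*p + 5*p^2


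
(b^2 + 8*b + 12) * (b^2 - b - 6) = b^4 + 7*b^3 - 2*b^2 - 60*b - 72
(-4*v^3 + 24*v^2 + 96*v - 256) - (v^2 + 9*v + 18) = -4*v^3 + 23*v^2 + 87*v - 274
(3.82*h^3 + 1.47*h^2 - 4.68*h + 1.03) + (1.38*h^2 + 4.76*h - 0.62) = 3.82*h^3 + 2.85*h^2 + 0.0800000000000001*h + 0.41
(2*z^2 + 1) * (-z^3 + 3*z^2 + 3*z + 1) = -2*z^5 + 6*z^4 + 5*z^3 + 5*z^2 + 3*z + 1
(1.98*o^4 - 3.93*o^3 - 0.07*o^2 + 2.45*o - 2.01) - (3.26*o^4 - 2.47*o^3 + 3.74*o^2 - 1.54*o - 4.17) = -1.28*o^4 - 1.46*o^3 - 3.81*o^2 + 3.99*o + 2.16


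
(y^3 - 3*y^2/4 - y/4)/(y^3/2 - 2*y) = (4*y^2 - 3*y - 1)/(2*(y^2 - 4))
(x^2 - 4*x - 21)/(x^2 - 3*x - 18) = (x - 7)/(x - 6)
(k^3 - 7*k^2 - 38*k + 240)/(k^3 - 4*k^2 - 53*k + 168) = (k^2 + k - 30)/(k^2 + 4*k - 21)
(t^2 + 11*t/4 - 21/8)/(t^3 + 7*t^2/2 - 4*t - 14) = (t - 3/4)/(t^2 - 4)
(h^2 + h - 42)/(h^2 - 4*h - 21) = (-h^2 - h + 42)/(-h^2 + 4*h + 21)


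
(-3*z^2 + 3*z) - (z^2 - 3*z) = -4*z^2 + 6*z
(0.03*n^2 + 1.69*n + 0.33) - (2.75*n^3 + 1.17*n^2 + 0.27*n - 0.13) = -2.75*n^3 - 1.14*n^2 + 1.42*n + 0.46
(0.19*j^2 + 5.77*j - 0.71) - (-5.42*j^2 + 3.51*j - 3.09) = 5.61*j^2 + 2.26*j + 2.38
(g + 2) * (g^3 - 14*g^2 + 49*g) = g^4 - 12*g^3 + 21*g^2 + 98*g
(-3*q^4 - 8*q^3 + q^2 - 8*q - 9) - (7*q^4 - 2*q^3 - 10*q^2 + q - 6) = -10*q^4 - 6*q^3 + 11*q^2 - 9*q - 3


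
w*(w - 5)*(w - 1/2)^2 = w^4 - 6*w^3 + 21*w^2/4 - 5*w/4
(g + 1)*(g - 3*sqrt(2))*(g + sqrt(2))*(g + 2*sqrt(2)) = g^4 + g^3 - 14*g^2 - 12*sqrt(2)*g - 14*g - 12*sqrt(2)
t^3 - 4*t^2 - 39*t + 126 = (t - 7)*(t - 3)*(t + 6)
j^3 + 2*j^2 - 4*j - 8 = (j - 2)*(j + 2)^2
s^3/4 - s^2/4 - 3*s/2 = s*(s/4 + 1/2)*(s - 3)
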